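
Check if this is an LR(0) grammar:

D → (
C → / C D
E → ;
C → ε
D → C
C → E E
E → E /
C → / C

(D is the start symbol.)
A grammar is LR(0) if no state in the canonical LR(0) collection has:
  - both a shift item (dot before a terminal) and a complete item (shift-reduce conflict), or
  - two or more complete items (reduce-reduce conflict; the accept item [D' → D .] counts as a complete item here).

Augment with D' → D and build the canonical LR(0) collection (I0 = CLOSURE({[D' → . D]}), then GOTO on every symbol after a dot until no new states appear). It has 11 states:
  I0: { [C → . / C D], [C → . / C], [C → . E E], [C → .], [D → . (], [D → . C], [D' → . D], [E → . ;], [E → . E /] }  — shift, reduce
  I1: { [D → ( .] }  — reduce
  I2: { [C → . / C D], [C → . / C], [C → . E E], [C → .], [C → / . C D], [C → / . C], [E → . ;], [E → . E /] }  — shift, reduce
  I3: { [E → ; .] }  — reduce
  I4: { [D → C .] }  — reduce
  I5: { [D' → D .] }  — accept
  I6: { [C → E . E], [E → . ;], [E → . E /], [E → E . /] }  — shift
  I7: { [E → E / .] }  — reduce
  I8: { [C → E E .], [E → E . /] }  — shift, reduce
  I9: { [C → . / C D], [C → . / C], [C → . E E], [C → .], [C → / C . D], [C → / C .], [D → . (], [D → . C], [E → . ;], [E → . E /] }  — shift, 2 reduces
  I10: { [C → / C D .] }  — reduce

Conflict in state I0:
  Shift-reduce conflict between [C → .] and [C → . / C]
So the grammar is NOT LR(0).

Answer: No. Shift-reduce conflict between [C → .] and [C → . / C]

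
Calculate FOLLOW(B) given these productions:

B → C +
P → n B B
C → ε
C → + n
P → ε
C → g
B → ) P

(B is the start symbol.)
{ $, ')', '+', 'g' }

To compute FOLLOW(B), find every occurrence of B on a right-hand side N → α B β: add FIRST(β) \ {ε}, and if β is empty or nullable also add FOLLOW(N). Iterate to a fixed point.

B is the start symbol, so $ ∈ FOLLOW(B).
In P → n B B: B is followed by B, add FIRST(B) \ {ε} = { ')', '+', 'g' }
In P → n B B: B is at the end, add FOLLOW(P)

The FOLLOW sets referred to above (computed the same way, to a fixed point):
  FOLLOW(P) = { $, ')', '+', 'g' }

Taking the union: FOLLOW(B) = { $, ')', '+', 'g' }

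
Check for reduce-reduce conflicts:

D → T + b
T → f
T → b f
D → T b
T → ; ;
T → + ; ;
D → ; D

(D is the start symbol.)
No reduce-reduce conflicts

A reduce-reduce conflict occurs when an LR(0) state has two complete items [A → α .] and [B → β .] — both call for a reduction, and with no lookahead the parser cannot choose between them.

Augment with D' → D and build the canonical LR(0) collection (I0 = CLOSURE({[D' → . D]}), then GOTO on every symbol after a dot until no new states appear). It has 15 states:
  I0: { [D → . ; D], [D → . T + b], [D → . T b], [D' → . D], [T → . + ; ;], [T → . ; ;], [T → . b f], [T → . f] }  — shift
  I1: { [T → + . ; ;] }  — shift
  I2: { [D → . ; D], [D → . T + b], [D → . T b], [D → ; . D], [T → . + ; ;], [T → . ; ;], [T → . b f], [T → . f], [T → ; . ;] }  — shift
  I3: { [D' → D .] }  — accept
  I4: { [D → T . + b], [D → T . b] }  — shift
  I5: { [T → b . f] }  — shift
  I6: { [T → f .] }  — reduce
  I7: { [T → b f .] }  — reduce
  I8: { [D → T + . b] }  — shift
  I9: { [D → T b .] }  — reduce
  I10: { [D → T + b .] }  — reduce
  I11: { [D → . ; D], [D → . T + b], [D → . T b], [D → ; . D], [T → . + ; ;], [T → . ; ;], [T → . b f], [T → . f], [T → ; . ;], [T → ; ; .] }  — shift, reduce
  I12: { [D → ; D .] }  — reduce
  I13: { [T → + ; . ;] }  — shift
  I14: { [T → + ; ; .] }  — reduce

No state contains more than one complete item.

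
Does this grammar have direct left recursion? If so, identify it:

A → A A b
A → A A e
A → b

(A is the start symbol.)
Direct left recursion occurs when N → N α for some non-terminal N (the right-hand side begins with the left-hand side itself).

A → A A b: LEFT RECURSIVE (starts with A)
A → A A e: LEFT RECURSIVE (starts with A)
A → b: starts with b

The grammar has direct left recursion on: A.

Answer: Yes, A is left-recursive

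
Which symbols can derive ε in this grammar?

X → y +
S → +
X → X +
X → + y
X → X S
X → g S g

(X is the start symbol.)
None

A non-terminal is nullable if it can derive ε (the empty string): either it has an ε-production, or it has a production whose right-hand side consists entirely of nullable non-terminals.

There are no ε-productions, so no non-terminal can derive ε.
No non-terminals are nullable.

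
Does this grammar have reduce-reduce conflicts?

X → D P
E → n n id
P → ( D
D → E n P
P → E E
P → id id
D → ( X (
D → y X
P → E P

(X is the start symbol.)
Augment with X' → X and build the canonical LR(0) collection (I0 = CLOSURE({[X' → . X]}), then GOTO on every symbol after a dot until no new states appear). It has 22 states:
  I0: { [D → . ( X (], [D → . E n P], [D → . y X], [E → . n n id], [X → . D P], [X' → . X] }  — shift
  I1: { [D → ( . X (], [D → . ( X (], [D → . E n P], [D → . y X], [E → . n n id], [X → . D P] }  — shift
  I2: { [E → . n n id], [P → . ( D], [P → . E E], [P → . E P], [P → . id id], [X → D . P] }  — shift
  I3: { [D → E . n P] }  — shift
  I4: { [X' → X .] }  — accept
  I5: { [E → n . n id] }  — shift
  I6: { [D → . ( X (], [D → . E n P], [D → . y X], [D → y . X], [E → . n n id], [X → . D P] }  — shift
  I7: { [D → y X .] }  — reduce
  I8: { [E → n n . id] }  — shift
  I9: { [E → n n id .] }  — reduce
  I10: { [D → E n . P], [E → . n n id], [P → . ( D], [P → . E E], [P → . E P], [P → . id id] }  — shift
  I11: { [D → . ( X (], [D → . E n P], [D → . y X], [E → . n n id], [P → ( . D] }  — shift
  I12: { [E → . n n id], [P → . ( D], [P → . E E], [P → . E P], [P → . id id], [P → E . E], [P → E . P] }  — shift
  I13: { [D → E n P .] }  — reduce
  I14: { [P → id . id] }  — shift
  I15: { [P → id id .] }  — reduce
  I16: { [E → . n n id], [P → . ( D], [P → . E E], [P → . E P], [P → . id id], [P → E . E], [P → E . P], [P → E E .] }  — shift, reduce
  I17: { [P → E P .] }  — reduce
  I18: { [P → ( D .] }  — reduce
  I19: { [X → D P .] }  — reduce
  I20: { [D → ( X . (] }  — shift
  I21: { [D → ( X ( .] }  — reduce

No state contains more than one complete item.

Answer: No reduce-reduce conflicts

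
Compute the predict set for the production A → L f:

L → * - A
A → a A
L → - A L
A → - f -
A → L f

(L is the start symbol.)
{ '*', '-' }

PREDICT(A → L f) = (FIRST(RHS) \ {ε}) ∪ (FOLLOW(A) if ε ∈ FIRST(RHS), i.e. RHS ⇒* ε)
FIRST(L) = { '*', '-' }
FIRST(L f) = { '*', '-' }
ε ∉ FIRST(L f), so FOLLOW(A) is not added.
PREDICT(A → L f) = { '*', '-' }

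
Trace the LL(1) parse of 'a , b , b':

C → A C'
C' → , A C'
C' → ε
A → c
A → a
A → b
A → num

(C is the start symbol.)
Stack is shown with the top on the left.

Stack     Input        Action
-----------------------------
C $       a , b , b $  output C → A C'
A C' $    a , b , b $  output A → a
a C' $    a , b , b $  match 'a'
C' $      , b , b $    output C' → , A C'
, A C' $  , b , b $    match ','
A C' $    b , b $      output A → b
b C' $    b , b $      match 'b'
C' $      , b $        output C' → , A C'
, A C' $  , b $        match ','
A C' $    b $          output A → b
b C' $    b $          match 'b'
C' $      $            output C' → ε
$         $            accept

The string is accepted.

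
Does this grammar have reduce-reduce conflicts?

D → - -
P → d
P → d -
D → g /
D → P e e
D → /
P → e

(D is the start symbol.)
A reduce-reduce conflict occurs when an LR(0) state has two complete items [A → α .] and [B → β .] — both call for a reduction, and with no lookahead the parser cannot choose between them.

Augment with D' → D and build the canonical LR(0) collection (I0 = CLOSURE({[D' → . D]}), then GOTO on every symbol after a dot until no new states appear). It has 13 states:
  I0: { [D → . - -], [D → . /], [D → . P e e], [D → . g /], [D' → . D], [P → . d -], [P → . d], [P → . e] }  — shift
  I1: { [D → - . -] }  — shift
  I2: { [D → / .] }  — reduce
  I3: { [D' → D .] }  — accept
  I4: { [D → P . e e] }  — shift
  I5: { [P → d . -], [P → d .] }  — shift, reduce
  I6: { [P → e .] }  — reduce
  I7: { [D → g . /] }  — shift
  I8: { [D → g / .] }  — reduce
  I9: { [P → d - .] }  — reduce
  I10: { [D → P e . e] }  — shift
  I11: { [D → P e e .] }  — reduce
  I12: { [D → - - .] }  — reduce

No state contains more than one complete item.

Answer: No reduce-reduce conflicts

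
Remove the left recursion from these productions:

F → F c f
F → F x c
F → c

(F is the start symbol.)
F is directly left-recursive. The standard transformation for
  A → A α₁ | ... | A α_m | β₁ | ... | β_n
is
  A  → β₁ A' | ... | β_n A'
  A' → α₁ A' | ... | α_m A' | ε

F → c becomes F → c F'
F → F c f becomes F' → c f F'
F → F x c becomes F' → x c F'
Add F' → ε

Resulting grammar:
F → c F'
F' → c f F'
F' → x c F'
F' → ε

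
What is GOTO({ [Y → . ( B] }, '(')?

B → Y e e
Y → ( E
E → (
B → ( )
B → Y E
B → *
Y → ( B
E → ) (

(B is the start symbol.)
GOTO(I, '(') = CLOSURE({ [A → αX.β] : [A → α.Xβ] ∈ I, X = '(' })

Items with dot before '(', with the dot advanced:
  [Y → . ( B] → [Y → ( . B]
Closure of the advanced items:
  [Y → ( . B] has the dot before B: add [B → . Y e e], [B → . ( )], [B → . Y E], [B → . *]
  [B → . Y e e] has the dot before Y: add [Y → . ( E], [Y → . ( B]

GOTO = { [B → . ( )], [B → . *], [B → . Y E], [B → . Y e e], [Y → ( . B], [Y → . ( B], [Y → . ( E] }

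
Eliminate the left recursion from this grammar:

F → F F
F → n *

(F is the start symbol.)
F is directly left-recursive. The standard transformation for
  A → A α₁ | ... | A α_m | β₁ | ... | β_n
is
  A  → β₁ A' | ... | β_n A'
  A' → α₁ A' | ... | α_m A' | ε

F → n * becomes F → n * F'
F → F F becomes F' → F F'
Add F' → ε

Resulting grammar:
F → n * F'
F' → F F'
F' → ε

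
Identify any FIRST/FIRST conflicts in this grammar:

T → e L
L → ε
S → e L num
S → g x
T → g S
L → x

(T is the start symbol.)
A FIRST/FIRST conflict occurs when two productions N → α and N → β for the same non-terminal have FIRST(α) ∩ FIRST(β) ≠ ∅ (with ε ∈ FIRST of a nullable right-hand side, so two nullable alternatives also conflict).

Productions for T:
  T → e L: FIRST = { 'e' }
  T → g S: FIRST = { 'g' }
Productions for L:
  L → ε: FIRST = { ε }
  L → x: FIRST = { 'x' }
Productions for S:
  S → e L num: FIRST = { 'e' }
  S → g x: FIRST = { 'g' }

All alternatives of each non-terminal have pairwise disjoint FIRST sets.

Answer: No FIRST/FIRST conflicts.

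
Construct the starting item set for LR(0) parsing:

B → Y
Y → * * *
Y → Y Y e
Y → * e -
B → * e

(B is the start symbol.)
First, augment the grammar with B' → B
I₀ = CLOSURE({ [B' → . B] }):
  [B' → . B] has the dot before B: add [B → . Y], [B → . * e]
  [B → . Y] has the dot before Y: add [Y → . * * *], [Y → . Y Y e], [Y → . * e -]
No further items can be added.

I₀ = { [B → . * e], [B → . Y], [B' → . B], [Y → . * * *], [Y → . * e -], [Y → . Y Y e] }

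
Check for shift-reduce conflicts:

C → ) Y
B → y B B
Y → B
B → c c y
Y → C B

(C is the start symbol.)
No shift-reduce conflicts

A shift-reduce conflict occurs when an LR(0) state has both:
  - a complete (reduce) item [A → α .] (dot at the end), and
  - a shift item [B → β . c γ] (dot before a terminal).

Augment with C' → C and build the canonical LR(0) collection (I0 = CLOSURE({[C' → . C]}), then GOTO on every symbol after a dot until no new states appear). It has 13 states:
  I0: { [C → . ) Y], [C' → . C] }  — shift
  I1: { [B → . c c y], [B → . y B B], [C → ) . Y], [C → . ) Y], [Y → . B], [Y → . C B] }  — shift
  I2: { [C' → C .] }  — accept
  I3: { [Y → B .] }  — reduce
  I4: { [B → . c c y], [B → . y B B], [Y → C . B] }  — shift
  I5: { [C → ) Y .] }  — reduce
  I6: { [B → c . c y] }  — shift
  I7: { [B → . c c y], [B → . y B B], [B → y . B B] }  — shift
  I8: { [B → . c c y], [B → . y B B], [B → y B . B] }  — shift
  I9: { [B → y B B .] }  — reduce
  I10: { [B → c c . y] }  — shift
  I11: { [B → c c y .] }  — reduce
  I12: { [Y → C B .] }  — reduce

No state contains both a complete item and a shift item.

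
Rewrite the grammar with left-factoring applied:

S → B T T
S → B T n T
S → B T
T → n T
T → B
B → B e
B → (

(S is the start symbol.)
S → B T S'
S' → T
S' → n T
S' → ε
T → n T
T → B
B → B e
B → (

Left-factoring transforms A → αβ₁ | αβ₂ into A → αA' and A' → β₁ | β₂
(α is the longest common prefix among the alternatives). Repeat until
no nonterminal has two alternatives with a common prefix.

Round 1: S has alternatives sharing prefix 'B T'. Introduce S': S → B T S'
  Add: S' → T
  Add: S' → n T
  Add: S' → ε

No remaining common prefixes — done.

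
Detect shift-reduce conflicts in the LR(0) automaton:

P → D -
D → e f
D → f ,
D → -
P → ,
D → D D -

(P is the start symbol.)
No shift-reduce conflicts

A shift-reduce conflict occurs when an LR(0) state has both:
  - a complete (reduce) item [A → α .] (dot at the end), and
  - a shift item [B → β . c γ] (dot before a terminal).

Augment with P' → P and build the canonical LR(0) collection (I0 = CLOSURE({[P' → . P]}), then GOTO on every symbol after a dot until no new states appear). It has 12 states:
  I0: { [D → . -], [D → . D D -], [D → . e f], [D → . f ,], [P → . ,], [P → . D -], [P' → . P] }  — shift
  I1: { [P → , .] }  — reduce
  I2: { [D → - .] }  — reduce
  I3: { [D → . -], [D → . D D -], [D → . e f], [D → . f ,], [D → D . D -], [P → D . -] }  — shift
  I4: { [P' → P .] }  — accept
  I5: { [D → e . f] }  — shift
  I6: { [D → f . ,] }  — shift
  I7: { [D → f , .] }  — reduce
  I8: { [D → e f .] }  — reduce
  I9: { [D → - .], [P → D - .] }  — 2 reduces
  I10: { [D → . -], [D → . D D -], [D → . e f], [D → . f ,], [D → D . D -], [D → D D . -] }  — shift
  I11: { [D → - .], [D → D D - .] }  — 2 reduces

No state contains both a complete item and a shift item.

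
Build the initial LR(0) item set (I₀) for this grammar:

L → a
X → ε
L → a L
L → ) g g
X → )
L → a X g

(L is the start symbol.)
First, augment the grammar with L' → L
I₀ = CLOSURE({ [L' → . L] }):
  [L' → . L] has the dot before L: add [L → . a], [L → . a L], [L → . ) g g], [L → . a X g]
No further items can be added.

I₀ = { [L → . ) g g], [L → . a L], [L → . a X g], [L → . a], [L' → . L] }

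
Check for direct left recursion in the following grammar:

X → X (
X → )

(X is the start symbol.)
Yes, X is left-recursive

Direct left recursion occurs when N → N α for some non-terminal N (the right-hand side begins with the left-hand side itself).

X → X (: LEFT RECURSIVE (starts with X)
X → ): starts with ')'

The grammar has direct left recursion on: X.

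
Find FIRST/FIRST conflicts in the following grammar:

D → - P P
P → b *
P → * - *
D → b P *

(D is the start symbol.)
No FIRST/FIRST conflicts.

Productions for D:
  D → - P P: FIRST = { '-' }
  D → b P *: FIRST = { 'b' }
Productions for P:
  P → b *: FIRST = { 'b' }
  P → * - *: FIRST = { '*' }

All alternatives of each non-terminal have pairwise disjoint FIRST sets.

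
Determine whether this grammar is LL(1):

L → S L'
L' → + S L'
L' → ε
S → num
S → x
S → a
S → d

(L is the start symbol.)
A grammar is LL(1) if for each non-terminal N with multiple productions, the predict sets of those productions are pairwise disjoint, where PREDICT(N → α) = (FIRST(α) \ {ε}) ∪ (FOLLOW(N) if α ⇒* ε).

Relevant sets:
  FOLLOW(L') = { $ }

For L':
  PREDICT(L' → '+' S L') = { '+' }
  PREDICT(L' → ε) = { $ }
For S:
  PREDICT(S → num) = { 'num' }
  PREDICT(S → x) = { 'x' }
  PREDICT(S → a) = { 'a' }
  PREDICT(S → d) = { 'd' }
L has a single production, so nothing to check there.

All predict sets are disjoint. The grammar IS LL(1).

Answer: Yes, the grammar is LL(1).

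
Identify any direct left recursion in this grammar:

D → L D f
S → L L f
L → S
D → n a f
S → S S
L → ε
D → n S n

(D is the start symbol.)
Direct left recursion occurs when N → N α for some non-terminal N (the right-hand side begins with the left-hand side itself).

D → L D f: starts with L
S → L L f: starts with L
L → S: starts with S
D → n a f: starts with n
S → S S: LEFT RECURSIVE (starts with S)
L → ε: starts with ε
D → n S n: starts with n

The grammar has direct left recursion on: S.

Answer: Yes, S is left-recursive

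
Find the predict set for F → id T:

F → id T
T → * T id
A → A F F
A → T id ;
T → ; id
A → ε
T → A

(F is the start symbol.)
{ 'id' }

PREDICT(F → id T) = (FIRST(RHS) \ {ε}) ∪ (FOLLOW(F) if ε ∈ FIRST(RHS), i.e. RHS ⇒* ε)
FIRST(id T) = { 'id' }
ε ∉ FIRST(id T), so FOLLOW(F) is not added.
PREDICT(F → id T) = { 'id' }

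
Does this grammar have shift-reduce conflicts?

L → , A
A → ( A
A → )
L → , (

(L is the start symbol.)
Yes — I3: [L → , ( .] vs [A → . ( A]

A shift-reduce conflict occurs when an LR(0) state has both:
  - a complete (reduce) item [A → α .] (dot at the end), and
  - a shift item [B → β . c γ] (dot before a terminal).

Augment with L' → L and build the canonical LR(0) collection (I0 = CLOSURE({[L' → . L]}), then GOTO on every symbol after a dot until no new states appear). It has 8 states:
  I0: { [L → . , (], [L → . , A], [L' → . L] }  — shift
  I1: { [A → . ( A], [A → . )], [L → , . (], [L → , . A] }  — shift
  I2: { [L' → L .] }  — accept
  I3: { [A → ( . A], [A → . ( A], [A → . )], [L → , ( .] }  — shift, reduce
  I4: { [A → ) .] }  — reduce
  I5: { [L → , A .] }  — reduce
  I6: { [A → ( . A], [A → . ( A], [A → . )] }  — shift
  I7: { [A → ( A .] }  — reduce

I3 contains reduce item [L → , ( .] and shift items [A → . ( A], [A → . )] — shift-reduce conflict.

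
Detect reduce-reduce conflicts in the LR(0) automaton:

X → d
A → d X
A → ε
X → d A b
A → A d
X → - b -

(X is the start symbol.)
Yes — I3: [A → .] vs [X → d .]

A reduce-reduce conflict occurs when an LR(0) state has two complete items [A → α .] and [B → β .] — both call for a reduction, and with no lookahead the parser cannot choose between them.

Augment with X' → X and build the canonical LR(0) collection (I0 = CLOSURE({[X' → . X]}), then GOTO on every symbol after a dot until no new states appear). It has 11 states:
  I0: { [X → . - b -], [X → . d A b], [X → . d], [X' → . X] }  — shift
  I1: { [X → - . b -] }  — shift
  I2: { [X' → X .] }  — accept
  I3: { [A → . A d], [A → . d X], [A → .], [X → d . A b], [X → d .] }  — shift, 2 reduces
  I4: { [A → A . d], [X → d A . b] }  — shift
  I5: { [A → d . X], [X → . - b -], [X → . d A b], [X → . d] }  — shift
  I6: { [A → d X .] }  — reduce
  I7: { [X → d A b .] }  — reduce
  I8: { [A → A d .] }  — reduce
  I9: { [X → - b . -] }  — shift
  I10: { [X → - b - .] }  — reduce

I3 contains complete items [A → .], [X → d .] — reduce-reduce conflict.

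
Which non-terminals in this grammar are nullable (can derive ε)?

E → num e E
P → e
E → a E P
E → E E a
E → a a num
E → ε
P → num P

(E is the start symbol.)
{ 'E' }

ε-productions: E → ε
So E is immediately nullable.
No further non-terminal can be added: every production for the remaining non-terminals contains a terminal or a non-nullable non-terminal.
Nullable = { 'E' }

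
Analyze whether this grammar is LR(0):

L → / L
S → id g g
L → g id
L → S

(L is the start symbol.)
Augment with L' → L and build the canonical LR(0) collection (I0 = CLOSURE({[L' → . L]}), then GOTO on every symbol after a dot until no new states appear). It has 10 states:
  I0: { [L → . / L], [L → . S], [L → . g id], [L' → . L], [S → . id g g] }  — shift
  I1: { [L → . / L], [L → . S], [L → . g id], [L → / . L], [S → . id g g] }  — shift
  I2: { [L' → L .] }  — accept
  I3: { [L → S .] }  — reduce
  I4: { [L → g . id] }  — shift
  I5: { [S → id . g g] }  — shift
  I6: { [S → id g . g] }  — shift
  I7: { [S → id g g .] }  — reduce
  I8: { [L → g id .] }  — reduce
  I9: { [L → / L .] }  — reduce

Every state is either a pure shift/goto state or contains exactly one complete item and nothing to shift — no conflicts. The grammar is LR(0).

Answer: Yes, the grammar is LR(0)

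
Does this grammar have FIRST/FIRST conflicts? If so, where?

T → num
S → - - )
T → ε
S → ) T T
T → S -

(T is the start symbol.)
No FIRST/FIRST conflicts.

A FIRST/FIRST conflict occurs when two productions N → α and N → β for the same non-terminal have FIRST(α) ∩ FIRST(β) ≠ ∅ (with ε ∈ FIRST of a nullable right-hand side, so two nullable alternatives also conflict).

FIRST sets of the non-terminals at (or reachable through a nullable prefix from) the front of some alternative:
  FIRST(S) = { ')', '-' }

Productions for T:
  T → num: FIRST = { 'num' }
  T → ε: FIRST = { ε }
  T → S -: FIRST = { ')', '-' }
Productions for S:
  S → - - ): FIRST = { '-' }
  S → ) T T: FIRST = { ')' }

All alternatives of each non-terminal have pairwise disjoint FIRST sets.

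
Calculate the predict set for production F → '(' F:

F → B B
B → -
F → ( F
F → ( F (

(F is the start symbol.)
PREDICT(F → '(' F) = (FIRST(RHS) \ {ε}) ∪ (FOLLOW(F) if ε ∈ FIRST(RHS), i.e. RHS ⇒* ε)
FIRST('(' F) = { '(' }
ε ∉ FIRST('(' F), so FOLLOW(F) is not added.
PREDICT(F → '(' F) = { '(' }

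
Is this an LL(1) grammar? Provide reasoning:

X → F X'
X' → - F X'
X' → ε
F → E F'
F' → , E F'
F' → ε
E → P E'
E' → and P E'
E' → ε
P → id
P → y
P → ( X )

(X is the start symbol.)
Yes, the grammar is LL(1).

Relevant sets:
  FOLLOW(X') = { $, ')' }
  FOLLOW(F') = { $, ')', '-' }
  FOLLOW(E') = { $, ')', ',', '-' }

For X':
  PREDICT(X' → '-' F X') = { '-' }
  PREDICT(X' → ε) = { $, ')' }
For F':
  PREDICT(F' → ',' E F') = { ',' }
  PREDICT(F' → ε) = { $, ')', '-' }
For E':
  PREDICT(E' → and P E') = { 'and' }
  PREDICT(E' → ε) = { $, ')', ',', '-' }
For P:
  PREDICT(P → id) = { 'id' }
  PREDICT(P → y) = { 'y' }
  PREDICT(P → '(' X ')') = { '(' }
X, F, E have a single production, so nothing to check there.

All predict sets are disjoint. The grammar IS LL(1).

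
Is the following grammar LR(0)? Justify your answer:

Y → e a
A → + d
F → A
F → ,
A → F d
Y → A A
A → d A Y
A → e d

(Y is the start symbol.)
A grammar is LR(0) if no state in the canonical LR(0) collection has:
  - both a shift item (dot before a terminal) and a complete item (shift-reduce conflict), or
  - two or more complete items (reduce-reduce conflict; the accept item [Y' → Y .] counts as a complete item here).

Augment with Y' → Y and build the canonical LR(0) collection (I0 = CLOSURE({[Y' → . Y]}), then GOTO on every symbol after a dot until no new states appear). It has 16 states:
  I0: { [A → . + d], [A → . F d], [A → . d A Y], [A → . e d], [F → . ,], [F → . A], [Y → . A A], [Y → . e a], [Y' → . Y] }  — shift
  I1: { [A → + . d] }  — shift
  I2: { [F → , .] }  — reduce
  I3: { [A → . + d], [A → . F d], [A → . d A Y], [A → . e d], [F → . ,], [F → . A], [F → A .], [Y → A . A] }  — shift, reduce
  I4: { [A → F . d] }  — shift
  I5: { [Y' → Y .] }  — accept
  I6: { [A → . + d], [A → . F d], [A → . d A Y], [A → . e d], [A → d . A Y], [F → . ,], [F → . A] }  — shift
  I7: { [A → e . d], [Y → e . a] }  — shift
  I8: { [Y → e a .] }  — reduce
  I9: { [A → e d .] }  — reduce
  I10: { [A → . + d], [A → . F d], [A → . d A Y], [A → . e d], [A → d A . Y], [F → . ,], [F → . A], [F → A .], [Y → . A A], [Y → . e a] }  — shift, reduce
  I11: { [A → e . d] }  — shift
  I12: { [A → d A Y .] }  — reduce
  I13: { [A → F d .] }  — reduce
  I14: { [F → A .], [Y → A A .] }  — 2 reduces
  I15: { [A → + d .] }  — reduce

Conflict in state I3:
  Shift-reduce conflict between [F → A .] and [A → . + d]
So the grammar is NOT LR(0).

Answer: No. Shift-reduce conflict between [F → A .] and [A → . + d]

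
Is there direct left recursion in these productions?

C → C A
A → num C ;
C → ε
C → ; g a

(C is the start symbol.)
Direct left recursion occurs when N → N α for some non-terminal N (the right-hand side begins with the left-hand side itself).

C → C A: LEFT RECURSIVE (starts with C)
A → num C ;: starts with num
C → ε: starts with ε
C → ; g a: starts with ';'

The grammar has direct left recursion on: C.

Answer: Yes, C is left-recursive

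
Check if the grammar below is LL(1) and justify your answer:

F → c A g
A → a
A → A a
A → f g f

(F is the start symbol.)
No. Predict set conflict for A: { 'a' }

Relevant sets:
  FIRST(A) = { 'a', 'f' }

For A:
  PREDICT(A → a) = { 'a' }
  PREDICT(A → A a) = { 'a', 'f' }
  PREDICT(A → f g f) = { 'f' }
F has a single production, so nothing to check there.

Conflict found: Predict set conflict for A: { 'a' }
The grammar is NOT LL(1).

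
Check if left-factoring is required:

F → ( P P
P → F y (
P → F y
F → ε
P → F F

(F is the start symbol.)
Yes, P has productions with common prefix 'F'

Left-factoring is needed when two productions for the same non-terminal
share a common prefix on the right-hand side.

Productions for F:
  F → ( P P
  F → ε
Productions for P:
  P → F y (
  P → F y
  P → F F

Found common prefix 'F' in productions for P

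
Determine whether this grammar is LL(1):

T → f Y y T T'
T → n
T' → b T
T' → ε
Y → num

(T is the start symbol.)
A grammar is LL(1) if for each non-terminal N with multiple productions, the predict sets of those productions are pairwise disjoint, where PREDICT(N → α) = (FIRST(α) \ {ε}) ∪ (FOLLOW(N) if α ⇒* ε).

Relevant sets:
  FOLLOW(T') = { $, 'b' }

For T:
  PREDICT(T → f Y y T T') = { 'f' }
  PREDICT(T → n) = { 'n' }
For T':
  PREDICT(T' → b T) = { 'b' }
  PREDICT(T' → ε) = { $, 'b' }
Y has a single production, so nothing to check there.

Conflict found: Predict set conflict for T': { 'b' }
The grammar is NOT LL(1).

Answer: No. Predict set conflict for T': { 'b' }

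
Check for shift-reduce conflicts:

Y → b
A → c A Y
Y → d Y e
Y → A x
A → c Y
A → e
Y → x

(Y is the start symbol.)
A shift-reduce conflict occurs when an LR(0) state has both:
  - a complete (reduce) item [A → α .] (dot at the end), and
  - a shift item [B → β . c γ] (dot before a terminal).

Augment with Y' → Y and build the canonical LR(0) collection (I0 = CLOSURE({[Y' → . Y]}), then GOTO on every symbol after a dot until no new states appear). It has 15 states:
  I0: { [A → . c A Y], [A → . c Y], [A → . e], [Y → . A x], [Y → . b], [Y → . d Y e], [Y → . x], [Y' → . Y] }  — shift
  I1: { [Y → A . x] }  — shift
  I2: { [Y' → Y .] }  — accept
  I3: { [Y → b .] }  — reduce
  I4: { [A → . c A Y], [A → . c Y], [A → . e], [A → c . A Y], [A → c . Y], [Y → . A x], [Y → . b], [Y → . d Y e], [Y → . x] }  — shift
  I5: { [A → . c A Y], [A → . c Y], [A → . e], [Y → . A x], [Y → . b], [Y → . d Y e], [Y → . x], [Y → d . Y e] }  — shift
  I6: { [A → e .] }  — reduce
  I7: { [Y → x .] }  — reduce
  I8: { [Y → d Y . e] }  — shift
  I9: { [Y → d Y e .] }  — reduce
  I10: { [A → . c A Y], [A → . c Y], [A → . e], [A → c A . Y], [Y → . A x], [Y → . b], [Y → . d Y e], [Y → . x], [Y → A . x] }  — shift
  I11: { [A → c Y .] }  — reduce
  I12: { [A → c A Y .] }  — reduce
  I13: { [Y → A x .], [Y → x .] }  — 2 reduces
  I14: { [Y → A x .] }  — reduce

No state contains both a complete item and a shift item.

Answer: No shift-reduce conflicts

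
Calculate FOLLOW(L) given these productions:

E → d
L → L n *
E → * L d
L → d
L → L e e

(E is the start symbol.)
{ 'd', 'e', 'n' }

To compute FOLLOW(L), find every occurrence of L on a right-hand side N → α L β: add FIRST(β) \ {ε}, and if β is empty or nullable also add FOLLOW(N). Iterate to a fixed point.

In L → L n *: L is followed by n '*', add FIRST(n '*') \ {ε} = { 'n' }
In E → * L d: L is followed by d, add FIRST(d) \ {ε} = { 'd' }
In L → L e e: L is followed by e e, add FIRST(e e) \ {ε} = { 'e' }

Taking the union: FOLLOW(L) = { 'd', 'e', 'n' }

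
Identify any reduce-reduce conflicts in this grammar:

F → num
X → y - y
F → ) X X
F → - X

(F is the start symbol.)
No reduce-reduce conflicts

A reduce-reduce conflict occurs when an LR(0) state has two complete items [A → α .] and [B → β .] — both call for a reduction, and with no lookahead the parser cannot choose between them.

Augment with F' → F and build the canonical LR(0) collection (I0 = CLOSURE({[F' → . F]}), then GOTO on every symbol after a dot until no new states appear). It has 11 states:
  I0: { [F → . ) X X], [F → . - X], [F → . num], [F' → . F] }  — shift
  I1: { [F → ) . X X], [X → . y - y] }  — shift
  I2: { [F → - . X], [X → . y - y] }  — shift
  I3: { [F' → F .] }  — accept
  I4: { [F → num .] }  — reduce
  I5: { [F → - X .] }  — reduce
  I6: { [X → y . - y] }  — shift
  I7: { [X → y - . y] }  — shift
  I8: { [X → y - y .] }  — reduce
  I9: { [F → ) X . X], [X → . y - y] }  — shift
  I10: { [F → ) X X .] }  — reduce

No state contains more than one complete item.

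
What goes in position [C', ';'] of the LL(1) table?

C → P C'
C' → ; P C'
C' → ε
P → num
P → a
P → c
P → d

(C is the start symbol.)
To find M[C', ';'], we find productions for C' where ';' is in the predict set (PREDICT(N → α) = (FIRST(α) \ {ε}) ∪ (FOLLOW(N) if α ⇒* ε)).

Relevant sets:
  FOLLOW(C') = { $ }

C' → ; P C': PREDICT = { ';' }
  ';' is in predict set, so this production goes in M[C', ';']
C' → ε: PREDICT = { $ }

M[C', ';'] = C' → ; P C'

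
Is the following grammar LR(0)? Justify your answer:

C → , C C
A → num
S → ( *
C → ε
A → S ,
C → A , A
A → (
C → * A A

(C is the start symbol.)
No. Shift-reduce conflict between [C → .] and [A → . (]

A grammar is LR(0) if no state in the canonical LR(0) collection has:
  - both a shift item (dot before a terminal) and a complete item (shift-reduce conflict), or
  - two or more complete items (reduce-reduce conflict; the accept item [C' → C .] counts as a complete item here).

Augment with C' → C and build the canonical LR(0) collection (I0 = CLOSURE({[C' → . C]}), then GOTO on every symbol after a dot until no new states appear). It has 16 states:
  I0: { [A → . (], [A → . S ,], [A → . num], [C → . * A A], [C → . , C C], [C → . A , A], [C → .], [C' → . C], [S → . ( *] }  — shift, reduce
  I1: { [A → ( .], [S → ( . *] }  — shift, reduce
  I2: { [A → . (], [A → . S ,], [A → . num], [C → * . A A], [S → . ( *] }  — shift
  I3: { [A → . (], [A → . S ,], [A → . num], [C → , . C C], [C → . * A A], [C → . , C C], [C → . A , A], [C → .], [S → . ( *] }  — shift, reduce
  I4: { [C → A . , A] }  — shift
  I5: { [C' → C .] }  — accept
  I6: { [A → S . ,] }  — shift
  I7: { [A → num .] }  — reduce
  I8: { [A → S , .] }  — reduce
  I9: { [A → . (], [A → . S ,], [A → . num], [C → A , . A], [S → . ( *] }  — shift
  I10: { [C → A , A .] }  — reduce
  I11: { [A → . (], [A → . S ,], [A → . num], [C → , C . C], [C → . * A A], [C → . , C C], [C → . A , A], [C → .], [S → . ( *] }  — shift, reduce
  I12: { [C → , C C .] }  — reduce
  I13: { [A → . (], [A → . S ,], [A → . num], [C → * A . A], [S → . ( *] }  — shift
  I14: { [C → * A A .] }  — reduce
  I15: { [S → ( * .] }  — reduce

Conflict in state I0:
  Shift-reduce conflict between [C → .] and [A → . (]
So the grammar is NOT LR(0).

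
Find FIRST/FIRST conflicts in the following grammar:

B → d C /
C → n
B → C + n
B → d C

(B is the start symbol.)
Yes. B → d C '/' / B → d C on { 'd' }

A FIRST/FIRST conflict occurs when two productions N → α and N → β for the same non-terminal have FIRST(α) ∩ FIRST(β) ≠ ∅ (with ε ∈ FIRST of a nullable right-hand side, so two nullable alternatives also conflict).

FIRST sets of the non-terminals at (or reachable through a nullable prefix from) the front of some alternative:
  FIRST(C) = { 'n' }

Productions for B:
  B → d C /: FIRST = { 'd' }
  B → C + n: FIRST = { 'n' }
  B → d C: FIRST = { 'd' }
C has only one production, so no FIRST/FIRST conflict is possible there.

Conflict for B: B → d C / and B → d C
  Overlap: { 'd' }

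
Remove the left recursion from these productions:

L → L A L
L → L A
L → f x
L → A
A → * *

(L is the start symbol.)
L is directly left-recursive. The standard transformation for
  A → A α₁ | ... | A α_m | β₁ | ... | β_n
is
  A  → β₁ A' | ... | β_n A'
  A' → α₁ A' | ... | α_m A' | ε

L → f x becomes L → f x L'
L → A becomes L → A L'
L → L A L becomes L' → A L L'
L → L A becomes L' → A L'
Add L' → ε

Productions for other non-terminals are unchanged:
  A → * *

Resulting grammar:
L → f x L'
L → A L'
L' → A L L'
L' → A L'
L' → ε
A → * *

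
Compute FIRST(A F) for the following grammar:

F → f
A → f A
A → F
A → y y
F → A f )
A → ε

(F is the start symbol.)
FIRST sets of the non-terminals involved (from the grammar, by fixed-point iteration):
  FIRST(A) = { 'f', 'y', ε }
  FIRST(F) = { 'f', 'y' }

To compute FIRST(A F), process the symbols left to right:
Symbol A is a non-terminal. Add FIRST(A) \ {ε} = { 'f', 'y' }
A is nullable (ε ∈ FIRST(A)), continue to the next symbol.
Symbol F is a non-terminal. Add FIRST(F) \ {ε} = { 'f', 'y' }
F is not nullable (ε ∉ FIRST(F)), so stop here.
FIRST(A F) = { 'f', 'y' }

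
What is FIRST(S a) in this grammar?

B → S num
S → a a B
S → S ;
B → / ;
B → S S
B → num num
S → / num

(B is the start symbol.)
{ '/', 'a' }

FIRST sets of the non-terminals involved (from the grammar, by fixed-point iteration):
  FIRST(S) = { '/', 'a' }

To compute FIRST(S a), process the symbols left to right:
Symbol S is a non-terminal. Add FIRST(S) \ {ε} = { '/', 'a' }
S is not nullable (ε ∉ FIRST(S)), so stop here.
FIRST(S a) = { '/', 'a' }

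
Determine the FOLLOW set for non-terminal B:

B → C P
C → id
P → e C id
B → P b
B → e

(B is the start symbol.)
To compute FOLLOW(B), find every occurrence of B on a right-hand side N → α B β: add FIRST(β) \ {ε}, and if β is empty or nullable also add FOLLOW(N). Iterate to a fixed point.

B is the start symbol, so $ ∈ FOLLOW(B).
B does not occur on any right-hand side.

Taking the union: FOLLOW(B) = { $ }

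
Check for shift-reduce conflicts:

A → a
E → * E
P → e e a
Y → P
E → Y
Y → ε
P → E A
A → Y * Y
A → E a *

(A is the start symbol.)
Yes — I0: [Y → .] vs [A → . a]; I1: [Y → .] vs [E → . * E]; I3: [Y → .] vs [A → E . a *]; I5: [E → Y .] vs [A → Y . * Y]; I10: [Y → .] vs [E → . * E]; I11: [Y → .] vs [A → . a]; I14: [A → a .] vs [A → E a . *]; I16: [E → * E .] vs [A → . a]

A shift-reduce conflict occurs when an LR(0) state has both:
  - a complete (reduce) item [A → α .] (dot at the end), and
  - a shift item [B → β . c γ] (dot before a terminal).

Augment with A' → A and build the canonical LR(0) collection (I0 = CLOSURE({[A' → . A]}), then GOTO on every symbol after a dot until no new states appear). It has 18 states:
  I0: { [A → . E a *], [A → . Y * Y], [A → . a], [A' → . A], [E → . * E], [E → . Y], [P → . E A], [P → . e e a], [Y → . P], [Y → .] }  — shift, reduce
  I1: { [E → * . E], [E → . * E], [E → . Y], [P → . E A], [P → . e e a], [Y → . P], [Y → .] }  — shift, reduce
  I2: { [A' → A .] }  — accept
  I3: { [A → . E a *], [A → . Y * Y], [A → . a], [A → E . a *], [E → . * E], [E → . Y], [P → . E A], [P → . e e a], [P → E . A], [Y → . P], [Y → .] }  — shift, reduce
  I4: { [Y → P .] }  — reduce
  I5: { [A → Y . * Y], [E → Y .] }  — shift, reduce
  I6: { [A → a .] }  — reduce
  I7: { [P → e . e a] }  — shift
  I8: { [P → e e . a] }  — shift
  I9: { [P → e e a .] }  — reduce
  I10: { [A → Y * . Y], [E → . * E], [E → . Y], [P → . E A], [P → . e e a], [Y → . P], [Y → .] }  — shift, reduce
  I11: { [A → . E a *], [A → . Y * Y], [A → . a], [E → . * E], [E → . Y], [P → . E A], [P → . e e a], [P → E . A], [Y → . P], [Y → .] }  — shift, reduce
  I12: { [A → Y * Y .], [E → Y .] }  — 2 reduces
  I13: { [P → E A .] }  — reduce
  I14: { [A → E a . *], [A → a .] }  — shift, reduce
  I15: { [A → E a * .] }  — reduce
  I16: { [A → . E a *], [A → . Y * Y], [A → . a], [E → * E .], [E → . * E], [E → . Y], [P → . E A], [P → . e e a], [P → E . A], [Y → . P], [Y → .] }  — shift, 2 reduces
  I17: { [E → Y .] }  — reduce

I0 contains reduce item [Y → .] and shift items [A → . a], [E → . * E], [P → . e e a] — shift-reduce conflict.
I1 contains reduce item [Y → .] and shift items [E → . * E], [P → . e e a] — shift-reduce conflict.
I3 contains reduce item [Y → .] and shift items [A → E . a *], [A → . a], [E → . * E], [P → . e e a] — shift-reduce conflict.
I5 contains reduce item [E → Y .] and shift item [A → Y . * Y] — shift-reduce conflict.
I10 contains reduce item [Y → .] and shift items [E → . * E], [P → . e e a] — shift-reduce conflict.
I11 contains reduce item [Y → .] and shift items [A → . a], [E → . * E], [P → . e e a] — shift-reduce conflict.
I14 contains reduce item [A → a .] and shift item [A → E a . *] — shift-reduce conflict.
I16 contains reduce items [E → * E .], [Y → .] and shift items [A → . a], [E → . * E], [P → . e e a] — shift-reduce conflict.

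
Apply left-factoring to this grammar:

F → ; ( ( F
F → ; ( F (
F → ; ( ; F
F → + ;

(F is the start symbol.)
Left-factoring transforms A → αβ₁ | αβ₂ into A → αA' and A' → β₁ | β₂
(α is the longest common prefix among the alternatives). Repeat until
no nonterminal has two alternatives with a common prefix.

Round 1: F has alternatives sharing prefix '; ('. Introduce F': F → ; ( F'
  Add: F' → ( F
  Add: F' → F (
  Add: F' → ; F

No remaining common prefixes — done.

Resulting grammar:
F → ; ( F'
F' → ( F
F' → F (
F' → ; F
F → + ;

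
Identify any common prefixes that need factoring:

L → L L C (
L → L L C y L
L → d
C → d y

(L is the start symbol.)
Yes, L has productions with common prefix 'L L C'

Left-factoring is needed when two productions for the same non-terminal
share a common prefix on the right-hand side.

Productions for L:
  L → L L C (
  L → L L C y L
  L → d

Found common prefix 'L L C' in productions for L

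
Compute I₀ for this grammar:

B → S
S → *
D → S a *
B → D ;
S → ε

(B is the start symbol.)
{ [B → . D ;], [B → . S], [B' → . B], [D → . S a *], [S → . *], [S → .] }

First, augment the grammar with B' → B
I₀ = CLOSURE({ [B' → . B] }):
  [B' → . B] has the dot before B: add [B → . S], [B → . D ;]
  [B → . S] has the dot before S: add [S → . *], [S → .]
  [B → . D ;] has the dot before D: add [D → . S a *]
No further items can be added.

I₀ = { [B → . D ;], [B → . S], [B' → . B], [D → . S a *], [S → . *], [S → .] }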